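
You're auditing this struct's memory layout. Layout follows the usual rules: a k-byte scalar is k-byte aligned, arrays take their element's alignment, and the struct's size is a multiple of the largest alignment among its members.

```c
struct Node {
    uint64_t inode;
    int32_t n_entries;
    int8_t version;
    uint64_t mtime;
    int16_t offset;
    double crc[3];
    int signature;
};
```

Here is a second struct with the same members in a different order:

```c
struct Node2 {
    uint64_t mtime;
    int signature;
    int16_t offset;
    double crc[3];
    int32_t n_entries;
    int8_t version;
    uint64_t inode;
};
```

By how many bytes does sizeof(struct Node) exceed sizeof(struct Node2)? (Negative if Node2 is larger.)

inode at 0 (size 8, align 8) → ends 8
n_entries at 8 (size 4, align 4) → ends 12
version at 12 (size 1, align 1) → ends 13
pad 3 to align 8 for mtime
mtime at 16 (size 8, align 8) → ends 24
offset at 24 (size 2, align 2) → ends 26
pad 6 to align 8 for crc
crc at 32 (size 24, align 8) → ends 56
signature at 56 (size 4, align 4) → ends 60
tail pad 4 to reach multiple of 8
total 64 bytes, alignment 8
— Node2 —
mtime at 0 (size 8, align 8) → ends 8
signature at 8 (size 4, align 4) → ends 12
offset at 12 (size 2, align 2) → ends 14
pad 2 to align 8 for crc
crc at 16 (size 24, align 8) → ends 40
n_entries at 40 (size 4, align 4) → ends 44
version at 44 (size 1, align 1) → ends 45
pad 3 to align 8 for inode
inode at 48 (size 8, align 8) → ends 56
total 56 bytes, alignment 8
64 − 56 = 8

8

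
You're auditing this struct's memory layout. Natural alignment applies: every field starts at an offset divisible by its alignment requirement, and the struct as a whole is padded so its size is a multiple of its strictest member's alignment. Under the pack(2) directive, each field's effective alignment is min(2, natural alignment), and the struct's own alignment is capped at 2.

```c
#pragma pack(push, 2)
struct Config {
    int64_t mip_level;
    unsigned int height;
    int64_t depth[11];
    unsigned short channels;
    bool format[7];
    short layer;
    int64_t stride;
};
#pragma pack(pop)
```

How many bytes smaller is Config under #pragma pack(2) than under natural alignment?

8

natural layout:
  @0: mip_level [8B, align 8] → 8
  @8: height [4B, align 4] → 12
  +4 pad (align 8)
  @16: depth [88B, align 8] → 104
  @104: channels [2B, align 2] → 106
  @106: format [7B, align 1] → 113
  +1 pad (align 2)
  @114: layer [2B, align 2] → 116
  +4 pad (align 8)
  @120: stride [8B, align 8] → 128
  size 128, align 8
packed(2) layout:
  @0: mip_level [8B, align 2] → 8
  @8: height [4B, align 2] → 12
  @12: depth [88B, align 2] → 100
  @100: channels [2B, align 2] → 102
  @102: format [7B, align 1] → 109
  +1 pad (align 2)
  @110: layer [2B, align 2] → 112
  @112: stride [8B, align 2] → 120
  size 120, align 2
128 − 120 = 8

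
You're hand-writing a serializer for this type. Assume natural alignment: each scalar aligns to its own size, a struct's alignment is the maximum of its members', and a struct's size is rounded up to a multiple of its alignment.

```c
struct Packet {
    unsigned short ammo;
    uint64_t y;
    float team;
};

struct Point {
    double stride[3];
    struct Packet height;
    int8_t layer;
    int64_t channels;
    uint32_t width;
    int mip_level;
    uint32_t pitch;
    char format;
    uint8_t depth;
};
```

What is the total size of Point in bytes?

80

Packet: 0..2  ammo  (2B, 2-aligned); 2..8  -- padding (6B); 8..16  y  (8B, 8-aligned); 16..20  team  (4B, 4-aligned); 20..24  -- tail padding (4B); sizeof = 24, alignof = 8
0..24  stride  (24B, 8-aligned)
24..48  height  (24B, 8-aligned)
48..49  layer  (1B, 1-aligned)
49..56  -- padding (7B)
56..64  channels  (8B, 8-aligned)
64..68  width  (4B, 4-aligned)
68..72  mip_level  (4B, 4-aligned)
72..76  pitch  (4B, 4-aligned)
76..77  format  (1B, 1-aligned)
77..78  depth  (1B, 1-aligned)
78..80  -- tail padding (2B)
sizeof = 80, alignof = 8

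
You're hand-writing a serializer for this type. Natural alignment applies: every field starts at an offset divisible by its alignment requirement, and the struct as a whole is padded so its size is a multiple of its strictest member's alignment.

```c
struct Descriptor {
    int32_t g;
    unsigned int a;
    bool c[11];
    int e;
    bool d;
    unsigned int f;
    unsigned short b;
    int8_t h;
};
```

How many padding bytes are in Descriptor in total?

g at 0 (size 4, align 4) → ends 4
a at 4 (size 4, align 4) → ends 8
c at 8 (size 11, align 1) → ends 19
pad 1 to align 4 for e
e at 20 (size 4, align 4) → ends 24
d at 24 (size 1, align 1) → ends 25
pad 3 to align 4 for f
f at 28 (size 4, align 4) → ends 32
b at 32 (size 2, align 2) → ends 34
h at 34 (size 1, align 1) → ends 35
tail pad 1 to reach multiple of 4
total 36 bytes, alignment 4
data bytes 31, size 36 → padding 5

5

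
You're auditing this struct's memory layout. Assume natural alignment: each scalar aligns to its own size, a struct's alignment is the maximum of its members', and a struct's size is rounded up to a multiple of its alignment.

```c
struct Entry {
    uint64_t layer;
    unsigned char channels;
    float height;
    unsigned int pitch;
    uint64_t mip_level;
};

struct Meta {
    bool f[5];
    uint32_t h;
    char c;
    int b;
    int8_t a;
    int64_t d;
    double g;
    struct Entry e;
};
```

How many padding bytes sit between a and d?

Entry: layer at 0 (size 8, align 8) → ends 8; channels at 8 (size 1, align 1) → ends 9; pad 3 to align 4 for height; height at 12 (size 4, align 4) → ends 16; pitch at 16 (size 4, align 4) → ends 20; pad 4 to align 8 for mip_level; mip_level at 24 (size 8, align 8) → ends 32; total 32 bytes, alignment 8
f at 0 (size 5, align 1) → ends 5
pad 3 to align 4 for h
h at 8 (size 4, align 4) → ends 12
c at 12 (size 1, align 1) → ends 13
pad 3 to align 4 for b
b at 16 (size 4, align 4) → ends 20
a at 20 (size 1, align 1) → ends 21
pad 3 to align 8 for d
d at 24 (size 8, align 8) → ends 32

3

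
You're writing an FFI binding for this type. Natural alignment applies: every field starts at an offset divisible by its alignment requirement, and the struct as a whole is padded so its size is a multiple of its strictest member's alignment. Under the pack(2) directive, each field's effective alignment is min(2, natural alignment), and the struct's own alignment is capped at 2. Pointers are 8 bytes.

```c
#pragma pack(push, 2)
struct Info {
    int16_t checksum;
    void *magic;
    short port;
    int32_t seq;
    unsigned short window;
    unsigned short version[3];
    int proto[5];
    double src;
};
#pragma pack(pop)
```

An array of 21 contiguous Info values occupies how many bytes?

0..2  checksum  (2B, 2-aligned)
2..10  magic  (8B, 2-aligned)
10..12  port  (2B, 2-aligned)
12..16  seq  (4B, 2-aligned)
16..18  window  (2B, 2-aligned)
18..24  version  (6B, 2-aligned)
24..44  proto  (20B, 2-aligned)
44..52  src  (8B, 2-aligned)
sizeof = 52, alignof = 2
array of 21: 21 × 52 = 1092

1092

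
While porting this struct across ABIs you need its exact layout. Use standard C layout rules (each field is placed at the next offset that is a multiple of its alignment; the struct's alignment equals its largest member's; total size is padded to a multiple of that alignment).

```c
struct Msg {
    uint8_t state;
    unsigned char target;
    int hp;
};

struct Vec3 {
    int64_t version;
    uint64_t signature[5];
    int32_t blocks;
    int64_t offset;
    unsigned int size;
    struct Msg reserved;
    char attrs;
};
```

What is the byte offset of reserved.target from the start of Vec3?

Msg: @0: state [1B, align 1] → 1; @1: target [1B, align 1] → 2; +2 pad (align 4); @4: hp [4B, align 4] → 8; size 8, align 4
@0: version [8B, align 8] → 8
@8: signature [40B, align 8] → 48
@48: blocks [4B, align 4] → 52
+4 pad (align 8)
@56: offset [8B, align 8] → 64
@64: size [4B, align 4] → 68
@68: reserved [8B, align 4] → 76
within Msg: target at 1
68 + 1 = 69

69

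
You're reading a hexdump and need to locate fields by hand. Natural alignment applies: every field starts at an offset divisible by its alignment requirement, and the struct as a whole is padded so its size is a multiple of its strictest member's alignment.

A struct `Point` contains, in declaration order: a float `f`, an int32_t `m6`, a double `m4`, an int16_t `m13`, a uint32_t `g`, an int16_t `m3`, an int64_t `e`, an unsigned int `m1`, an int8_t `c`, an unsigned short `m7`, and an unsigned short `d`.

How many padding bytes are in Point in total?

@0: f [4B, align 4] → 4
@4: m6 [4B, align 4] → 8
@8: m4 [8B, align 8] → 16
@16: m13 [2B, align 2] → 18
+2 pad (align 4)
@20: g [4B, align 4] → 24
@24: m3 [2B, align 2] → 26
+6 pad (align 8)
@32: e [8B, align 8] → 40
@40: m1 [4B, align 4] → 44
@44: c [1B, align 1] → 45
+1 pad (align 2)
@46: m7 [2B, align 2] → 48
@48: d [2B, align 2] → 50
+6 tail pad (align 8)
size 56, align 8
data bytes 41, size 56 → padding 15

15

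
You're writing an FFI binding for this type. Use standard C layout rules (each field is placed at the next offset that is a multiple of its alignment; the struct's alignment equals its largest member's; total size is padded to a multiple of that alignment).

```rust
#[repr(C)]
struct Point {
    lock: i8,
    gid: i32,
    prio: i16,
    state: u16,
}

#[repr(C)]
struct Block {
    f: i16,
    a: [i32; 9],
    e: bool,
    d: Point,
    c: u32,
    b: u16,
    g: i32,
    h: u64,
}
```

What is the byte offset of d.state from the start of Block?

54

Point: lock at 0 (size 1, align 1) → ends 1; pad 3 to align 4 for gid; gid at 4 (size 4, align 4) → ends 8; prio at 8 (size 2, align 2) → ends 10; state at 10 (size 2, align 2) → ends 12; total 12 bytes, alignment 4
f at 0 (size 2, align 2) → ends 2
pad 2 to align 4 for a
a at 4 (size 36, align 4) → ends 40
e at 40 (size 1, align 1) → ends 41
pad 3 to align 4 for d
d at 44 (size 12, align 4) → ends 56
within Point: state at 10
44 + 10 = 54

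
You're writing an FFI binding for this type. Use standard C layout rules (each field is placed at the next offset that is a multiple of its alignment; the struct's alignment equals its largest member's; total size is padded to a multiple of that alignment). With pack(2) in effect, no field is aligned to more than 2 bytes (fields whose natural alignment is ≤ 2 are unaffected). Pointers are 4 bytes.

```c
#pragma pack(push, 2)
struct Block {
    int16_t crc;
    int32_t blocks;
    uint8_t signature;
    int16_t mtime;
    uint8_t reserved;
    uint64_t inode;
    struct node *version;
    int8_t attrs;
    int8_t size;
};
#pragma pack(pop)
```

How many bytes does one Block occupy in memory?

crc at 0 (size 2, align 2) → ends 2
blocks at 2 (size 4, align 2) → ends 6
signature at 6 (size 1, align 1) → ends 7
pad 1 to align 2 for mtime
mtime at 8 (size 2, align 2) → ends 10
reserved at 10 (size 1, align 1) → ends 11
pad 1 to align 2 for inode
inode at 12 (size 8, align 2) → ends 20
version at 20 (size 4, align 2) → ends 24
attrs at 24 (size 1, align 1) → ends 25
size at 25 (size 1, align 1) → ends 26
total 26 bytes, alignment 2

26 bytes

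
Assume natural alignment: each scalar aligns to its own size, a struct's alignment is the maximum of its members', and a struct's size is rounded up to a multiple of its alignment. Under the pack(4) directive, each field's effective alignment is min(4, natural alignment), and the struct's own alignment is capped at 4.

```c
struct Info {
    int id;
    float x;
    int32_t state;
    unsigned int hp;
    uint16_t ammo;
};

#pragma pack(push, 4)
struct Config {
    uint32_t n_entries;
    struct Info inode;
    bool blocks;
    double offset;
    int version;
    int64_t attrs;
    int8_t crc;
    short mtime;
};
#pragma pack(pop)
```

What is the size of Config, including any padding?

Info: 0..4  id  (4B, 4-aligned); 4..8  x  (4B, 4-aligned); 8..12  state  (4B, 4-aligned); 12..16  hp  (4B, 4-aligned); 16..18  ammo  (2B, 2-aligned); 18..20  -- tail padding (2B); sizeof = 20, alignof = 4
0..4  n_entries  (4B, 4-aligned)
4..24  inode  (20B, 4-aligned)
24..25  blocks  (1B, 1-aligned)
25..28  -- padding (3B)
28..36  offset  (8B, 4-aligned)
36..40  version  (4B, 4-aligned)
40..48  attrs  (8B, 4-aligned)
48..49  crc  (1B, 1-aligned)
49..50  -- padding (1B)
50..52  mtime  (2B, 2-aligned)
sizeof = 52, alignof = 4

52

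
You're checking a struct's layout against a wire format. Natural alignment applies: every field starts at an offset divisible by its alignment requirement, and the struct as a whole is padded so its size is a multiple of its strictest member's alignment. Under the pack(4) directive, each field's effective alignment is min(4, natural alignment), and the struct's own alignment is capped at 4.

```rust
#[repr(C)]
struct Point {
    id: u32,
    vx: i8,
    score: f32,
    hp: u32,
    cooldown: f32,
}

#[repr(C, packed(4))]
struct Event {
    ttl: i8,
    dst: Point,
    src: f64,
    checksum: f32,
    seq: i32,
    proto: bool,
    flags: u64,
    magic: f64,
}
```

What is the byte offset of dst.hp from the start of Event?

16

Point: 0..4  id  (4B, 4-aligned); 4..5  vx  (1B, 1-aligned); 5..8  -- padding (3B); 8..12  score  (4B, 4-aligned); 12..16  hp  (4B, 4-aligned); 16..20  cooldown  (4B, 4-aligned); sizeof = 20, alignof = 4
0..1  ttl  (1B, 1-aligned)
1..4  -- padding (3B)
4..24  dst  (20B, 4-aligned)
within Point: hp at 12
4 + 12 = 16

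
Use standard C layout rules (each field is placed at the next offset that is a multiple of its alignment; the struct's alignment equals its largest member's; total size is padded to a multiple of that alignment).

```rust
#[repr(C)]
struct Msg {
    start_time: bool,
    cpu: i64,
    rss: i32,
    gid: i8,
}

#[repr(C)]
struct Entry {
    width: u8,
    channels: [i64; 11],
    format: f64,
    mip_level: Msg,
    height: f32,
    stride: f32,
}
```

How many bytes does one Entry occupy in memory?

136 bytes

Msg: @0: start_time [1B, align 1] → 1; +7 pad (align 8); @8: cpu [8B, align 8] → 16; @16: rss [4B, align 4] → 20; @20: gid [1B, align 1] → 21; +3 tail pad (align 8); size 24, align 8
@0: width [1B, align 1] → 1
+7 pad (align 8)
@8: channels [88B, align 8] → 96
@96: format [8B, align 8] → 104
@104: mip_level [24B, align 8] → 128
@128: height [4B, align 4] → 132
@132: stride [4B, align 4] → 136
size 136, align 8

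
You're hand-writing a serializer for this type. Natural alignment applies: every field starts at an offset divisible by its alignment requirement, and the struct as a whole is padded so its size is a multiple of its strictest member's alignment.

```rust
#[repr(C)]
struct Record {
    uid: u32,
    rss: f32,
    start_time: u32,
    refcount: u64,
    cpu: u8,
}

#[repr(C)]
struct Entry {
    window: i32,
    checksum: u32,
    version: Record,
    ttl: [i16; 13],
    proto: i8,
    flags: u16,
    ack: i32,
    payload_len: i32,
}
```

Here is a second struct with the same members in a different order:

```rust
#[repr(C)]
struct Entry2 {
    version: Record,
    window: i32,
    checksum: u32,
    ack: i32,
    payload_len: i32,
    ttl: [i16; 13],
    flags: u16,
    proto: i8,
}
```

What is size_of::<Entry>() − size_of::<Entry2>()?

0

Record: @0: uid [4B, align 4] → 4; @4: rss [4B, align 4] → 8; @8: start_time [4B, align 4] → 12; +4 pad (align 8); @16: refcount [8B, align 8] → 24; @24: cpu [1B, align 1] → 25; +7 tail pad (align 8); size 32, align 8
@0: window [4B, align 4] → 4
@4: checksum [4B, align 4] → 8
@8: version [32B, align 8] → 40
@40: ttl [26B, align 2] → 66
@66: proto [1B, align 1] → 67
+1 pad (align 2)
@68: flags [2B, align 2] → 70
+2 pad (align 4)
@72: ack [4B, align 4] → 76
@76: payload_len [4B, align 4] → 80
size 80, align 8
— Entry2 —
@0: version [32B, align 8] → 32
@32: window [4B, align 4] → 36
@36: checksum [4B, align 4] → 40
@40: ack [4B, align 4] → 44
@44: payload_len [4B, align 4] → 48
@48: ttl [26B, align 2] → 74
@74: flags [2B, align 2] → 76
@76: proto [1B, align 1] → 77
+3 tail pad (align 8)
size 80, align 8
80 − 80 = 0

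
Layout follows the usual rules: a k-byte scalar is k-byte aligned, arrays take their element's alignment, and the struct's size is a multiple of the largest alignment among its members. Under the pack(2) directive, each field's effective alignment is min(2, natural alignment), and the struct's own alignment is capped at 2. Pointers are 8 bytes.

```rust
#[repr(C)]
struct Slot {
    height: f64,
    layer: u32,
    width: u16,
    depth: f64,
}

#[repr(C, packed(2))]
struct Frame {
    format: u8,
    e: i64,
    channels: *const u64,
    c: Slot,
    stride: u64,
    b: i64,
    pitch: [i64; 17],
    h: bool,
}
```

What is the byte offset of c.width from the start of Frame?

Slot: @0: height [8B, align 8] → 8; @8: layer [4B, align 4] → 12; @12: width [2B, align 2] → 14; +2 pad (align 8); @16: depth [8B, align 8] → 24; size 24, align 8
@0: format [1B, align 1] → 1
+1 pad (align 2)
@2: e [8B, align 2] → 10
@10: channels [8B, align 2] → 18
@18: c [24B, align 2] → 42
within Slot: width at 12
18 + 12 = 30

30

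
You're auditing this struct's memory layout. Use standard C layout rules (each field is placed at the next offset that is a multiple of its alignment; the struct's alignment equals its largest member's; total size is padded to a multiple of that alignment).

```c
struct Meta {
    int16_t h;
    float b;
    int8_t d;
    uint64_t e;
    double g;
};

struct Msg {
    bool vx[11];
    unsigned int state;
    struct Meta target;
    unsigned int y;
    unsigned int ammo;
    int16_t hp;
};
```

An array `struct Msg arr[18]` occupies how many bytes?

Meta: 0..2  h  (2B, 2-aligned); 2..4  -- padding (2B); 4..8  b  (4B, 4-aligned); 8..9  d  (1B, 1-aligned); 9..16  -- padding (7B); 16..24  e  (8B, 8-aligned); 24..32  g  (8B, 8-aligned); sizeof = 32, alignof = 8
0..11  vx  (11B, 1-aligned)
11..12  -- padding (1B)
12..16  state  (4B, 4-aligned)
16..48  target  (32B, 8-aligned)
48..52  y  (4B, 4-aligned)
52..56  ammo  (4B, 4-aligned)
56..58  hp  (2B, 2-aligned)
58..64  -- tail padding (6B)
sizeof = 64, alignof = 8
array of 18: 18 × 64 = 1152

1152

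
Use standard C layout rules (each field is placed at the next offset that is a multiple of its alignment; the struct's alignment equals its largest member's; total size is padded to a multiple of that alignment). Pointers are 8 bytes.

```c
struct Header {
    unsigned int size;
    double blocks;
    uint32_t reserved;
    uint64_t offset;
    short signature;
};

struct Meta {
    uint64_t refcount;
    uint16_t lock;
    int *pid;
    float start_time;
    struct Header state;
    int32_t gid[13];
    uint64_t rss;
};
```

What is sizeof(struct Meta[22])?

Header: 0..4  size  (4B, 4-aligned); 4..8  -- padding (4B); 8..16  blocks  (8B, 8-aligned); 16..20  reserved  (4B, 4-aligned); 20..24  -- padding (4B); 24..32  offset  (8B, 8-aligned); 32..34  signature  (2B, 2-aligned); 34..40  -- tail padding (6B); sizeof = 40, alignof = 8
0..8  refcount  (8B, 8-aligned)
8..10  lock  (2B, 2-aligned)
10..16  -- padding (6B)
16..24  pid  (8B, 8-aligned)
24..28  start_time  (4B, 4-aligned)
28..32  -- padding (4B)
32..72  state  (40B, 8-aligned)
72..124  gid  (52B, 4-aligned)
124..128  -- padding (4B)
128..136  rss  (8B, 8-aligned)
sizeof = 136, alignof = 8
array of 22: 22 × 136 = 2992

2992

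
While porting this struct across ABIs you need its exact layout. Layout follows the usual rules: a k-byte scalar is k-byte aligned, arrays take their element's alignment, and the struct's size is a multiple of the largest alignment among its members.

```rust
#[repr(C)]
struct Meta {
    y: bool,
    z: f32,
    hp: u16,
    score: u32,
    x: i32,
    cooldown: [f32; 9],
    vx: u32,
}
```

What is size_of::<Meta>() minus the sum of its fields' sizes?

5

0..1  y  (1B, 1-aligned)
1..4  -- padding (3B)
4..8  z  (4B, 4-aligned)
8..10  hp  (2B, 2-aligned)
10..12  -- padding (2B)
12..16  score  (4B, 4-aligned)
16..20  x  (4B, 4-aligned)
20..56  cooldown  (36B, 4-aligned)
56..60  vx  (4B, 4-aligned)
sizeof = 60, alignof = 4
data bytes 55, size 60 → padding 5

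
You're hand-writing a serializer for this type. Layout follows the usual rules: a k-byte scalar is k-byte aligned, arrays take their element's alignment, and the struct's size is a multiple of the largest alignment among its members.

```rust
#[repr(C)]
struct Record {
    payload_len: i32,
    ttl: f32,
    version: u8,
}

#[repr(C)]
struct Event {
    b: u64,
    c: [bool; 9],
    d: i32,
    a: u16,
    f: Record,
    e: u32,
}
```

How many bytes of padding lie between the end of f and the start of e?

0

Record: @0: payload_len [4B, align 4] → 4; @4: ttl [4B, align 4] → 8; @8: version [1B, align 1] → 9; +3 tail pad (align 4); size 12, align 4
@0: b [8B, align 8] → 8
@8: c [9B, align 1] → 17
+3 pad (align 4)
@20: d [4B, align 4] → 24
@24: a [2B, align 2] → 26
+2 pad (align 4)
@28: f [12B, align 4] → 40
@40: e [4B, align 4] → 44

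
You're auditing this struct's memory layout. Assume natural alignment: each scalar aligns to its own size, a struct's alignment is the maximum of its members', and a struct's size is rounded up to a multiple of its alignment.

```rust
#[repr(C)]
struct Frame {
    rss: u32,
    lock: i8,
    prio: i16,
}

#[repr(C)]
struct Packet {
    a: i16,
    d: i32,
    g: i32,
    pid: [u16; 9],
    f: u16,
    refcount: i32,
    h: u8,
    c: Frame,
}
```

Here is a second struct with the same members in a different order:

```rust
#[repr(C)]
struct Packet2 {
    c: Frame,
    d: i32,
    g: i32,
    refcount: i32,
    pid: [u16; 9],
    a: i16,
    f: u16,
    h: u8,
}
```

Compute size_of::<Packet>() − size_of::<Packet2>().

4

Frame: 0..4  rss  (4B, 4-aligned); 4..5  lock  (1B, 1-aligned); 5..6  -- padding (1B); 6..8  prio  (2B, 2-aligned); sizeof = 8, alignof = 4
0..2  a  (2B, 2-aligned)
2..4  -- padding (2B)
4..8  d  (4B, 4-aligned)
8..12  g  (4B, 4-aligned)
12..30  pid  (18B, 2-aligned)
30..32  f  (2B, 2-aligned)
32..36  refcount  (4B, 4-aligned)
36..37  h  (1B, 1-aligned)
37..40  -- padding (3B)
40..48  c  (8B, 4-aligned)
sizeof = 48, alignof = 4
— Packet2 —
0..8  c  (8B, 4-aligned)
8..12  d  (4B, 4-aligned)
12..16  g  (4B, 4-aligned)
16..20  refcount  (4B, 4-aligned)
20..38  pid  (18B, 2-aligned)
38..40  a  (2B, 2-aligned)
40..42  f  (2B, 2-aligned)
42..43  h  (1B, 1-aligned)
43..44  -- tail padding (1B)
sizeof = 44, alignof = 4
48 − 44 = 4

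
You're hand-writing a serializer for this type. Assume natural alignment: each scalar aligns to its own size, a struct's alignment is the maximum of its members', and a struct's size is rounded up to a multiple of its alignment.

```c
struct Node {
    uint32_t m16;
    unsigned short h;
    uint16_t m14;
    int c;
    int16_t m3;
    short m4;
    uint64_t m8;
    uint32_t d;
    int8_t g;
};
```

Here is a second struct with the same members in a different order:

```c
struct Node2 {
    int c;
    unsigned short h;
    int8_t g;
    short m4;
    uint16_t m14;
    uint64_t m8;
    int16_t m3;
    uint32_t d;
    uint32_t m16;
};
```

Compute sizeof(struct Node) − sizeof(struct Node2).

-8

@0: m16 [4B, align 4] → 4
@4: h [2B, align 2] → 6
@6: m14 [2B, align 2] → 8
@8: c [4B, align 4] → 12
@12: m3 [2B, align 2] → 14
@14: m4 [2B, align 2] → 16
@16: m8 [8B, align 8] → 24
@24: d [4B, align 4] → 28
@28: g [1B, align 1] → 29
+3 tail pad (align 8)
size 32, align 8
— Node2 —
@0: c [4B, align 4] → 4
@4: h [2B, align 2] → 6
@6: g [1B, align 1] → 7
+1 pad (align 2)
@8: m4 [2B, align 2] → 10
@10: m14 [2B, align 2] → 12
+4 pad (align 8)
@16: m8 [8B, align 8] → 24
@24: m3 [2B, align 2] → 26
+2 pad (align 4)
@28: d [4B, align 4] → 32
@32: m16 [4B, align 4] → 36
+4 tail pad (align 8)
size 40, align 8
32 − 40 = -8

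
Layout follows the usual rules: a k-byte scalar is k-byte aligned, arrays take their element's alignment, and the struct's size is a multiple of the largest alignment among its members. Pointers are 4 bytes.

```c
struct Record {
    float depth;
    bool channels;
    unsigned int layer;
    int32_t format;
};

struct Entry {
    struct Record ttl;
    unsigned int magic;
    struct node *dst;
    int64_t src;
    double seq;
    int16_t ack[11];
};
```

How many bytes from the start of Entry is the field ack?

40

Record: @0: depth [4B, align 4] → 4; @4: channels [1B, align 1] → 5; +3 pad (align 4); @8: layer [4B, align 4] → 12; @12: format [4B, align 4] → 16; size 16, align 4
@0: ttl [16B, align 4] → 16
@16: magic [4B, align 4] → 20
@20: dst [4B, align 4] → 24
@24: src [8B, align 8] → 32
@32: seq [8B, align 8] → 40
@40: ack [22B, align 2] → 62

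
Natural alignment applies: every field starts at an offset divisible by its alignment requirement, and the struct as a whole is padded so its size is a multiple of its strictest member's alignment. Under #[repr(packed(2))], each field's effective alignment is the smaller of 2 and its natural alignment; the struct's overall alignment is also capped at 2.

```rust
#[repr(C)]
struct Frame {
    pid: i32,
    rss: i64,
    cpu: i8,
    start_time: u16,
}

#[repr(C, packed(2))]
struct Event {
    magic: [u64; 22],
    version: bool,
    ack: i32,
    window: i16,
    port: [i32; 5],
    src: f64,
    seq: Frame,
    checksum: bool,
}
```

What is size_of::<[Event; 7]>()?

1666

Frame: 0..4  pid  (4B, 4-aligned); 4..8  -- padding (4B); 8..16  rss  (8B, 8-aligned); 16..17  cpu  (1B, 1-aligned); 17..18  -- padding (1B); 18..20  start_time  (2B, 2-aligned); 20..24  -- tail padding (4B); sizeof = 24, alignof = 8
0..176  magic  (176B, 2-aligned)
176..177  version  (1B, 1-aligned)
177..178  -- padding (1B)
178..182  ack  (4B, 2-aligned)
182..184  window  (2B, 2-aligned)
184..204  port  (20B, 2-aligned)
204..212  src  (8B, 2-aligned)
212..236  seq  (24B, 2-aligned)
236..237  checksum  (1B, 1-aligned)
237..238  -- tail padding (1B)
sizeof = 238, alignof = 2
array of 7: 7 × 238 = 1666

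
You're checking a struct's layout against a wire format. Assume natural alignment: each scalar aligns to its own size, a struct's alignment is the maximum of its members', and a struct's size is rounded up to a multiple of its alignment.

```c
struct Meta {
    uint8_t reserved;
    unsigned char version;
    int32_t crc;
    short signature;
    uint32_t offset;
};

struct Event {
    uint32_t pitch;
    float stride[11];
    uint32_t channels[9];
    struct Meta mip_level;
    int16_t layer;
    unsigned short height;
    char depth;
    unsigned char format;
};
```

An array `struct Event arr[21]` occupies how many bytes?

2268

Meta: reserved at 0 (size 1, align 1) → ends 1; version at 1 (size 1, align 1) → ends 2; pad 2 to align 4 for crc; crc at 4 (size 4, align 4) → ends 8; signature at 8 (size 2, align 2) → ends 10; pad 2 to align 4 for offset; offset at 12 (size 4, align 4) → ends 16; total 16 bytes, alignment 4
pitch at 0 (size 4, align 4) → ends 4
stride at 4 (size 44, align 4) → ends 48
channels at 48 (size 36, align 4) → ends 84
mip_level at 84 (size 16, align 4) → ends 100
layer at 100 (size 2, align 2) → ends 102
height at 102 (size 2, align 2) → ends 104
depth at 104 (size 1, align 1) → ends 105
format at 105 (size 1, align 1) → ends 106
tail pad 2 to reach multiple of 4
total 108 bytes, alignment 4
array of 21: 21 × 108 = 2268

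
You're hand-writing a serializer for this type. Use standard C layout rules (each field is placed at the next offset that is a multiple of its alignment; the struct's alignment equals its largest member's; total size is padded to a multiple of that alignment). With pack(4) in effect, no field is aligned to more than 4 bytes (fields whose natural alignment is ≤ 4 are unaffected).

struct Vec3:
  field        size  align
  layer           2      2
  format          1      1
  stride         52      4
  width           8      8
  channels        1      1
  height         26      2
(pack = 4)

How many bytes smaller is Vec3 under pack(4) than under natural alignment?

natural layout:
  @0: layer [2B, align 2] → 2
  @2: format [1B, align 1] → 3
  +1 pad (align 4)
  @4: stride [52B, align 4] → 56
  @56: width [8B, align 8] → 64
  @64: channels [1B, align 1] → 65
  +1 pad (align 2)
  @66: height [26B, align 2] → 92
  +4 tail pad (align 8)
  size 96, align 8
packed(4) layout:
  @0: layer [2B, align 2] → 2
  @2: format [1B, align 1] → 3
  +1 pad (align 4)
  @4: stride [52B, align 4] → 56
  @56: width [8B, align 4] → 64
  @64: channels [1B, align 1] → 65
  +1 pad (align 2)
  @66: height [26B, align 2] → 92
  size 92, align 4
96 − 92 = 4

4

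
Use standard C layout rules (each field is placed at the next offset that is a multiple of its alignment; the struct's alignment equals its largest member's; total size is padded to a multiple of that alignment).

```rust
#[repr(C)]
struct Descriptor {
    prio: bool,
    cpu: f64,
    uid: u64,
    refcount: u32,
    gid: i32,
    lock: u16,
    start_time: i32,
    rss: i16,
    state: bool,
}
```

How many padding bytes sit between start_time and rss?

0..1  prio  (1B, 1-aligned)
1..8  -- padding (7B)
8..16  cpu  (8B, 8-aligned)
16..24  uid  (8B, 8-aligned)
24..28  refcount  (4B, 4-aligned)
28..32  gid  (4B, 4-aligned)
32..34  lock  (2B, 2-aligned)
34..36  -- padding (2B)
36..40  start_time  (4B, 4-aligned)
40..42  rss  (2B, 2-aligned)

0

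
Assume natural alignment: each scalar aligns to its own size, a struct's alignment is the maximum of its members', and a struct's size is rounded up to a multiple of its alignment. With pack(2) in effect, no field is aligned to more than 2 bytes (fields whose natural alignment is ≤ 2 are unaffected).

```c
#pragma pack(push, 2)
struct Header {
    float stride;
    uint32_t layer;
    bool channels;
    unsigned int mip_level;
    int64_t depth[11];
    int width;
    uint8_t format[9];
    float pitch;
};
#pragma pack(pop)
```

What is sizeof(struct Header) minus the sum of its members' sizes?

@0: stride [4B, align 2] → 4
@4: layer [4B, align 2] → 8
@8: channels [1B, align 1] → 9
+1 pad (align 2)
@10: mip_level [4B, align 2] → 14
@14: depth [88B, align 2] → 102
@102: width [4B, align 2] → 106
@106: format [9B, align 1] → 115
+1 pad (align 2)
@116: pitch [4B, align 2] → 120
size 120, align 2
data bytes 118, size 120 → padding 2

2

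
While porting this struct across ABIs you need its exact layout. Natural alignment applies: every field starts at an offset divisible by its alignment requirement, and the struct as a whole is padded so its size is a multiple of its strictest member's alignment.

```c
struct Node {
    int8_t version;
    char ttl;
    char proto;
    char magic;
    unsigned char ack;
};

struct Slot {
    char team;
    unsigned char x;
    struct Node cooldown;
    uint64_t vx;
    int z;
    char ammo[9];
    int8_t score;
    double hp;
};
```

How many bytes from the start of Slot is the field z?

16

Node: version at 0 (size 1, align 1) → ends 1; ttl at 1 (size 1, align 1) → ends 2; proto at 2 (size 1, align 1) → ends 3; magic at 3 (size 1, align 1) → ends 4; ack at 4 (size 1, align 1) → ends 5; total 5 bytes, alignment 1
team at 0 (size 1, align 1) → ends 1
x at 1 (size 1, align 1) → ends 2
cooldown at 2 (size 5, align 1) → ends 7
pad 1 to align 8 for vx
vx at 8 (size 8, align 8) → ends 16
z at 16 (size 4, align 4) → ends 20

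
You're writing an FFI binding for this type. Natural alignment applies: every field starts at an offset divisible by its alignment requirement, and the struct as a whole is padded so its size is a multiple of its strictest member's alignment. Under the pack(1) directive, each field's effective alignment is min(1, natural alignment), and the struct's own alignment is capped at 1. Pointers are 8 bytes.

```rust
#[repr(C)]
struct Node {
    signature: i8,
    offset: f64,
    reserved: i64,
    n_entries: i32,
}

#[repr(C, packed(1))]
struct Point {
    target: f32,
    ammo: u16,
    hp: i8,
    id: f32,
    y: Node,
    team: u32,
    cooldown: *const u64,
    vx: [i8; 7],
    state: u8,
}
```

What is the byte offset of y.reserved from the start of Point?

27

Node: 0..1  signature  (1B, 1-aligned); 1..8  -- padding (7B); 8..16  offset  (8B, 8-aligned); 16..24  reserved  (8B, 8-aligned); 24..28  n_entries  (4B, 4-aligned); 28..32  -- tail padding (4B); sizeof = 32, alignof = 8
0..4  target  (4B, 1-aligned)
4..6  ammo  (2B, 1-aligned)
6..7  hp  (1B, 1-aligned)
7..11  id  (4B, 1-aligned)
11..43  y  (32B, 1-aligned)
within Node: reserved at 16
11 + 16 = 27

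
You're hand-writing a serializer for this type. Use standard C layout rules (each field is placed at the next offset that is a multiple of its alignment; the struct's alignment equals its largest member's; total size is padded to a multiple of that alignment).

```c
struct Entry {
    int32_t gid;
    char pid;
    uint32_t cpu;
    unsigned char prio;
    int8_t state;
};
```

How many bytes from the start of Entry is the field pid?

4

gid at 0 (size 4, align 4) → ends 4
pid at 4 (size 1, align 1) → ends 5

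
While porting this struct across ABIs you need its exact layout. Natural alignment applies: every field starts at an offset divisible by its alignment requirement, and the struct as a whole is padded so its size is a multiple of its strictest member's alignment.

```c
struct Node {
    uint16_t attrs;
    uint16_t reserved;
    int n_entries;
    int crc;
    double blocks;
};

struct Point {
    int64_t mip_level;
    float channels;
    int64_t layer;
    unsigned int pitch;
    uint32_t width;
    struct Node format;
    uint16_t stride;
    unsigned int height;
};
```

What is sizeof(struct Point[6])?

384

Node: @0: attrs [2B, align 2] → 2; @2: reserved [2B, align 2] → 4; @4: n_entries [4B, align 4] → 8; @8: crc [4B, align 4] → 12; +4 pad (align 8); @16: blocks [8B, align 8] → 24; size 24, align 8
@0: mip_level [8B, align 8] → 8
@8: channels [4B, align 4] → 12
+4 pad (align 8)
@16: layer [8B, align 8] → 24
@24: pitch [4B, align 4] → 28
@28: width [4B, align 4] → 32
@32: format [24B, align 8] → 56
@56: stride [2B, align 2] → 58
+2 pad (align 4)
@60: height [4B, align 4] → 64
size 64, align 8
array of 6: 6 × 64 = 384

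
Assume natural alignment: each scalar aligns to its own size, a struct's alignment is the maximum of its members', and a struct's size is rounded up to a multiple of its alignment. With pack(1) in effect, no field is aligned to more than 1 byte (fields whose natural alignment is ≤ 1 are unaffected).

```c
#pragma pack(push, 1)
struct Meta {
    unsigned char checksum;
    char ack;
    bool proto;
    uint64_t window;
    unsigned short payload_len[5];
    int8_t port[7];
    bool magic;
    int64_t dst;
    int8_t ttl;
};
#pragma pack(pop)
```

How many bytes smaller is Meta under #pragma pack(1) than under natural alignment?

natural layout:
  0..1  checksum  (1B, 1-aligned)
  1..2  ack  (1B, 1-aligned)
  2..3  proto  (1B, 1-aligned)
  3..8  -- padding (5B)
  8..16  window  (8B, 8-aligned)
  16..26  payload_len  (10B, 2-aligned)
  26..33  port  (7B, 1-aligned)
  33..34  magic  (1B, 1-aligned)
  34..40  -- padding (6B)
  40..48  dst  (8B, 8-aligned)
  48..49  ttl  (1B, 1-aligned)
  49..56  -- tail padding (7B)
  sizeof = 56, alignof = 8
packed(1) layout:
  0..1  checksum  (1B, 1-aligned)
  1..2  ack  (1B, 1-aligned)
  2..3  proto  (1B, 1-aligned)
  3..11  window  (8B, 1-aligned)
  11..21  payload_len  (10B, 1-aligned)
  21..28  port  (7B, 1-aligned)
  28..29  magic  (1B, 1-aligned)
  29..37  dst  (8B, 1-aligned)
  37..38  ttl  (1B, 1-aligned)
  sizeof = 38, alignof = 1
56 − 38 = 18

18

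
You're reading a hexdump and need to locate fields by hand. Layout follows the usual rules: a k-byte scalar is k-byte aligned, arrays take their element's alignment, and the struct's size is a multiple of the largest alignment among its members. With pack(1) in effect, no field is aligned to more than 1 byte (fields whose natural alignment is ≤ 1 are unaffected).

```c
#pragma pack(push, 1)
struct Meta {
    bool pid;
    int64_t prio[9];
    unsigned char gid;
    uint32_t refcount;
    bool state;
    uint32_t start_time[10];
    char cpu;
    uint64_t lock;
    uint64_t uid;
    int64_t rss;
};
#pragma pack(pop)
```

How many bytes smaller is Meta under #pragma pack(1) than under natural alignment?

16

natural layout:
  @0: pid [1B, align 1] → 1
  +7 pad (align 8)
  @8: prio [72B, align 8] → 80
  @80: gid [1B, align 1] → 81
  +3 pad (align 4)
  @84: refcount [4B, align 4] → 88
  @88: state [1B, align 1] → 89
  +3 pad (align 4)
  @92: start_time [40B, align 4] → 132
  @132: cpu [1B, align 1] → 133
  +3 pad (align 8)
  @136: lock [8B, align 8] → 144
  @144: uid [8B, align 8] → 152
  @152: rss [8B, align 8] → 160
  size 160, align 8
packed(1) layout:
  @0: pid [1B, align 1] → 1
  @1: prio [72B, align 1] → 73
  @73: gid [1B, align 1] → 74
  @74: refcount [4B, align 1] → 78
  @78: state [1B, align 1] → 79
  @79: start_time [40B, align 1] → 119
  @119: cpu [1B, align 1] → 120
  @120: lock [8B, align 1] → 128
  @128: uid [8B, align 1] → 136
  @136: rss [8B, align 1] → 144
  size 144, align 1
160 − 144 = 16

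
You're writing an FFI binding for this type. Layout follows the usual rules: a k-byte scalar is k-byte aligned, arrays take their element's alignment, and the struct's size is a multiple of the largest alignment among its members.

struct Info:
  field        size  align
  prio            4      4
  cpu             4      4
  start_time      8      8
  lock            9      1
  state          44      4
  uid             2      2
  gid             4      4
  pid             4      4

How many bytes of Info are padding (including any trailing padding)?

prio at 0 (size 4, align 4) → ends 4
cpu at 4 (size 4, align 4) → ends 8
start_time at 8 (size 8, align 8) → ends 16
lock at 16 (size 9, align 1) → ends 25
pad 3 to align 4 for state
state at 28 (size 44, align 4) → ends 72
uid at 72 (size 2, align 2) → ends 74
pad 2 to align 4 for gid
gid at 76 (size 4, align 4) → ends 80
pid at 80 (size 4, align 4) → ends 84
tail pad 4 to reach multiple of 8
total 88 bytes, alignment 8
data bytes 79, size 88 → padding 9

9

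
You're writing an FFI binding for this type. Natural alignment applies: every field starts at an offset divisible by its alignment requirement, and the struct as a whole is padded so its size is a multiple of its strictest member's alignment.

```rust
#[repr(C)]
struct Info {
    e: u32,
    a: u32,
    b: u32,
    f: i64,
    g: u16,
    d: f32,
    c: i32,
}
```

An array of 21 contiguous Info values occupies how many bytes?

840

0..4  e  (4B, 4-aligned)
4..8  a  (4B, 4-aligned)
8..12  b  (4B, 4-aligned)
12..16  -- padding (4B)
16..24  f  (8B, 8-aligned)
24..26  g  (2B, 2-aligned)
26..28  -- padding (2B)
28..32  d  (4B, 4-aligned)
32..36  c  (4B, 4-aligned)
36..40  -- tail padding (4B)
sizeof = 40, alignof = 8
array of 21: 21 × 40 = 840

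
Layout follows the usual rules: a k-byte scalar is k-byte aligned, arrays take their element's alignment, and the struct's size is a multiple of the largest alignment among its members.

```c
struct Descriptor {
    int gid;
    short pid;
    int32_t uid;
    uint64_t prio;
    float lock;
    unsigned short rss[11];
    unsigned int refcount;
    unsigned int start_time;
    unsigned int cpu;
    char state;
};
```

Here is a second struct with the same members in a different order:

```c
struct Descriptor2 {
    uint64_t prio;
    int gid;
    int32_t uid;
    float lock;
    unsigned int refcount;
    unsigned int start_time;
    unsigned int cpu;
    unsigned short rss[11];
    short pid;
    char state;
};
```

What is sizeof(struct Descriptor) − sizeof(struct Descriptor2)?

8

0..4  gid  (4B, 4-aligned)
4..6  pid  (2B, 2-aligned)
6..8  -- padding (2B)
8..12  uid  (4B, 4-aligned)
12..16  -- padding (4B)
16..24  prio  (8B, 8-aligned)
24..28  lock  (4B, 4-aligned)
28..50  rss  (22B, 2-aligned)
50..52  -- padding (2B)
52..56  refcount  (4B, 4-aligned)
56..60  start_time  (4B, 4-aligned)
60..64  cpu  (4B, 4-aligned)
64..65  state  (1B, 1-aligned)
65..72  -- tail padding (7B)
sizeof = 72, alignof = 8
— Descriptor2 —
0..8  prio  (8B, 8-aligned)
8..12  gid  (4B, 4-aligned)
12..16  uid  (4B, 4-aligned)
16..20  lock  (4B, 4-aligned)
20..24  refcount  (4B, 4-aligned)
24..28  start_time  (4B, 4-aligned)
28..32  cpu  (4B, 4-aligned)
32..54  rss  (22B, 2-aligned)
54..56  pid  (2B, 2-aligned)
56..57  state  (1B, 1-aligned)
57..64  -- tail padding (7B)
sizeof = 64, alignof = 8
72 − 64 = 8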